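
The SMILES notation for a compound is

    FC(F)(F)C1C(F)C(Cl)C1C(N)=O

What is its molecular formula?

C6H6ClF4NO

Walk through each heavy atom and fill implicit hydrogens from standard valence (C 4, N 3, O 2, S 2, halogen 1):
  atom 1: F (halogen, monovalent) → 0 H
  atom 2: C, bond orders sum to 4 (valence 4) → 0 H
  atom 3: F (halogen, monovalent) → 0 H
  atom 4: F (halogen, monovalent) → 0 H
  atom 5: C, bond orders sum to 3 (valence 4) → 1 H
  atom 6: C, bond orders sum to 3 (valence 4) → 1 H
  atom 7: F (halogen, monovalent) → 0 H
  atom 8: C, bond orders sum to 3 (valence 4) → 1 H
  atom 9: Cl (halogen, monovalent) → 0 H
  atom 10: C, bond orders sum to 3 (valence 4) → 1 H
  atom 11: C, bond orders sum to 4 (valence 4) → 0 H
  atom 12: N, bond orders sum to 1 (valence 3) → 2 H
  atom 13: O, bond orders sum to 2 (valence 2) → 0 H
Totals → C:6, H:6, Cl:1, F:4, N:1, O:1.
In Hill order: C6H6ClF4NO.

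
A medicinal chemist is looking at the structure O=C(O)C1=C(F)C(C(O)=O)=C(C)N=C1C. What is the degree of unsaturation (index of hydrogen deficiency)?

Molecular formula: C9H8FNO4.
DoU = (2C + 2 + N − H − X) / 2, where X is the halogen count and O/S are ignored.
    = (2·9 + 2 + 1 − 8 − 1) / 2 = 12 / 2 = 6.

6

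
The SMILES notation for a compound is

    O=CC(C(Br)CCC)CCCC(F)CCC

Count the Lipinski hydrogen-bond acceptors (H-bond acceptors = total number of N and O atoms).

N atoms: 0; O atoms: 1.
Lipinski HBA = 0 + 1 = 1.

1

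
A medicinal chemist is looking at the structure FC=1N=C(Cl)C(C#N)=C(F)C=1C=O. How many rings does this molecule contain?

In SMILES, each pair of matching ring-closure digits denotes one ring-closing bond; the number of such bonds equals the number of independent rings.
Ring-closure bonds here: 1.

1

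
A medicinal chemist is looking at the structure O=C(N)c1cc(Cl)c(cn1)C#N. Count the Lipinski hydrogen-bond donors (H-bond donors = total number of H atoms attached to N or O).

Donors: find every N or O and count the H atoms it carries.
  atom 1 (O): bond orders sum to 2 → 0 H
  atom 3 (N): bond orders sum to 1 → 2 H
  atom 10 (N): bond orders sum to 3 → 0 H
  atom 12 (N): bond orders sum to 3 → 0 H
Lipinski HBD = 2.

2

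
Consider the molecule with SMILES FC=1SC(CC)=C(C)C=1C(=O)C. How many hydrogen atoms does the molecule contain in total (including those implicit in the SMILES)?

11

Walk through each heavy atom and fill implicit hydrogens from standard valence (C 4, N 3, O 2, S 2, halogen 1):
  atom 1: F (halogen, monovalent) → 0 H
  atom 2: C, bond orders sum to 4 (valence 4) → 0 H
  atom 3: S, bond orders sum to 2 (valence 2) → 0 H
  atom 4: C, bond orders sum to 4 (valence 4) → 0 H
  atom 5: C, bond orders sum to 2 (valence 4) → 2 H
  atom 6: C, bond orders sum to 1 (valence 4) → 3 H
  atom 7: C, bond orders sum to 4 (valence 4) → 0 H
  atom 8: C, bond orders sum to 1 (valence 4) → 3 H
  atom 9: C, bond orders sum to 4 (valence 4) → 0 H
  atom 10: C, bond orders sum to 4 (valence 4) → 0 H
  atom 11: O, bond orders sum to 2 (valence 2) → 0 H
  atom 12: C, bond orders sum to 1 (valence 4) → 3 H
Total hydrogens: 11.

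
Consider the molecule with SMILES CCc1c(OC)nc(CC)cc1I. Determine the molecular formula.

C10H14INO

Walk through each heavy atom and fill implicit hydrogens from standard valence (C 4, N 3, O 2, S 2, halogen 1); for lowercase aromatic atoms, an aromatic c carries 1 H when it has two neighbours and 0 H with three, and aromatic n carries 0 H:
  atom 1: C, bond orders sum to 1 (valence 4) → 3 H
  atom 2: C, bond orders sum to 2 (valence 4) → 2 H
  atom 3: aromatic c, 3 neighbours → 0 H
  atom 4: aromatic c, 3 neighbours → 0 H
  atom 5: O, bond orders sum to 2 (valence 2) → 0 H
  atom 6: C, bond orders sum to 1 (valence 4) → 3 H
  atom 7: aromatic n, 2 neighbours → 0 H
  atom 8: aromatic c, 3 neighbours → 0 H
  atom 9: C, bond orders sum to 2 (valence 4) → 2 H
  atom 10: C, bond orders sum to 1 (valence 4) → 3 H
  atom 11: aromatic c, 2 neighbours → 1 H
  atom 12: aromatic c, 3 neighbours → 0 H
  atom 13: I (halogen, monovalent) → 0 H
Totals → C:10, H:14, I:1, N:1, O:1.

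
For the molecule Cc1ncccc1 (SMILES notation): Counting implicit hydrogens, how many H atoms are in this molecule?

Walk through each heavy atom and fill implicit hydrogens from standard valence (C 4, N 3, O 2, S 2, halogen 1); for lowercase aromatic atoms, an aromatic c carries 1 H when it has two neighbours and 0 H with three, and aromatic n carries 0 H:
  atom 1: C, bond orders sum to 1 (valence 4) → 3 H
  atom 2: aromatic c, 3 neighbours → 0 H
  atom 3: aromatic n, 2 neighbours → 0 H
  atom 4: aromatic c, 2 neighbours → 1 H
  atom 5: aromatic c, 2 neighbours → 1 H
  atom 6: aromatic c, 2 neighbours → 1 H
  atom 7: aromatic c, 2 neighbours → 1 H
Total hydrogens: 7.

7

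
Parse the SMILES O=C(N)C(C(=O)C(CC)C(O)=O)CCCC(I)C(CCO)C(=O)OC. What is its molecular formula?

Walk through each heavy atom and fill implicit hydrogens from standard valence (C 4, N 3, O 2, S 2, halogen 1):
  atom 1: O, bond orders sum to 2 (valence 2) → 0 H
  atom 2: C, bond orders sum to 4 (valence 4) → 0 H
  atom 3: N, bond orders sum to 1 (valence 3) → 2 H
  atom 4: C, bond orders sum to 3 (valence 4) → 1 H
  atom 5: C, bond orders sum to 4 (valence 4) → 0 H
  atom 6: O, bond orders sum to 2 (valence 2) → 0 H
  atom 7: C, bond orders sum to 3 (valence 4) → 1 H
  atom 8: C, bond orders sum to 2 (valence 4) → 2 H
  atom 9: C, bond orders sum to 1 (valence 4) → 3 H
  atom 10: C, bond orders sum to 4 (valence 4) → 0 H
  atom 11: O, bond orders sum to 1 (valence 2) → 1 H
  atom 12: O, bond orders sum to 2 (valence 2) → 0 H
  atom 13: C, bond orders sum to 2 (valence 4) → 2 H
  atom 14: C, bond orders sum to 2 (valence 4) → 2 H
  atom 15: C, bond orders sum to 2 (valence 4) → 2 H
  atom 16: C, bond orders sum to 3 (valence 4) → 1 H
  atom 17: I (halogen, monovalent) → 0 H
  atom 18: C, bond orders sum to 3 (valence 4) → 1 H
  atom 19: C, bond orders sum to 2 (valence 4) → 2 H
  atom 20: C, bond orders sum to 2 (valence 4) → 2 H
  atom 21: O, bond orders sum to 1 (valence 2) → 1 H
  atom 22: C, bond orders sum to 4 (valence 4) → 0 H
  atom 23: O, bond orders sum to 2 (valence 2) → 0 H
  atom 24: O, bond orders sum to 2 (valence 2) → 0 H
  atom 25: C, bond orders sum to 1 (valence 4) → 3 H
Totals → C:16, H:26, I:1, N:1, O:7.
In Hill order: C16H26INO7.

C16H26INO7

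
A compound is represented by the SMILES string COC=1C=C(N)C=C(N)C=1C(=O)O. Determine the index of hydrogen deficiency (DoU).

Molecular formula: C8H10N2O3.
DoU = (2C + 2 + N − H − X) / 2, where X is the halogen count and O/S are ignored.
    = (2·8 + 2 + 2 − 10 − 0) / 2 = 10 / 2 = 5.

5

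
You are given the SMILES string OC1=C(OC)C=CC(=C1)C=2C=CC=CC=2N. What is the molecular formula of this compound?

C13H13NO2

Walk through each heavy atom and fill implicit hydrogens from standard valence (C 4, N 3, O 2, S 2, halogen 1):
  atom 1: O, bond orders sum to 1 (valence 2) → 1 H
  atom 2: C, bond orders sum to 4 (valence 4) → 0 H
  atom 3: C, bond orders sum to 4 (valence 4) → 0 H
  atom 4: O, bond orders sum to 2 (valence 2) → 0 H
  atom 5: C, bond orders sum to 1 (valence 4) → 3 H
  atom 6: C, bond orders sum to 3 (valence 4) → 1 H
  atom 7: C, bond orders sum to 3 (valence 4) → 1 H
  atom 8: C, bond orders sum to 4 (valence 4) → 0 H
  atom 9: C, bond orders sum to 3 (valence 4) → 1 H
  atom 10: C, bond orders sum to 4 (valence 4) → 0 H
  atom 11: C, bond orders sum to 3 (valence 4) → 1 H
  atom 12: C, bond orders sum to 3 (valence 4) → 1 H
  atom 13: C, bond orders sum to 3 (valence 4) → 1 H
  atom 14: C, bond orders sum to 3 (valence 4) → 1 H
  atom 15: C, bond orders sum to 4 (valence 4) → 0 H
  atom 16: N, bond orders sum to 1 (valence 3) → 2 H
Totals → C:13, H:13, N:1, O:2.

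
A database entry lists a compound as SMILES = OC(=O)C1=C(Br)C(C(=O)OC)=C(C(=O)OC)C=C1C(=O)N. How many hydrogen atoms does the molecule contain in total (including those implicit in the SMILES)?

10

Walk through each heavy atom and fill implicit hydrogens from standard valence (C 4, N 3, O 2, S 2, halogen 1):
  atom 1: O, bond orders sum to 1 (valence 2) → 1 H
  atom 2: C, bond orders sum to 4 (valence 4) → 0 H
  atom 3: O, bond orders sum to 2 (valence 2) → 0 H
  atom 4: C, bond orders sum to 4 (valence 4) → 0 H
  atom 5: C, bond orders sum to 4 (valence 4) → 0 H
  atom 6: Br (halogen, monovalent) → 0 H
  atom 7: C, bond orders sum to 4 (valence 4) → 0 H
  atom 8: C, bond orders sum to 4 (valence 4) → 0 H
  atom 9: O, bond orders sum to 2 (valence 2) → 0 H
  atom 10: O, bond orders sum to 2 (valence 2) → 0 H
  atom 11: C, bond orders sum to 1 (valence 4) → 3 H
  atom 12: C, bond orders sum to 4 (valence 4) → 0 H
  atom 13: C, bond orders sum to 4 (valence 4) → 0 H
  atom 14: O, bond orders sum to 2 (valence 2) → 0 H
  atom 15: O, bond orders sum to 2 (valence 2) → 0 H
  atom 16: C, bond orders sum to 1 (valence 4) → 3 H
  atom 17: C, bond orders sum to 3 (valence 4) → 1 H
  atom 18: C, bond orders sum to 4 (valence 4) → 0 H
  atom 19: C, bond orders sum to 4 (valence 4) → 0 H
  atom 20: O, bond orders sum to 2 (valence 2) → 0 H
  atom 21: N, bond orders sum to 1 (valence 3) → 2 H
Total hydrogens: 10.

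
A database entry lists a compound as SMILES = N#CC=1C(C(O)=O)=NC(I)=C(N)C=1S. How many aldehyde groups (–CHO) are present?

0

Scan the SMILES for the aldehyde motif — none present.
Groups that are present: 1 carboxylic acid, 1 nitrile, 1 primary amine, 1 thiol.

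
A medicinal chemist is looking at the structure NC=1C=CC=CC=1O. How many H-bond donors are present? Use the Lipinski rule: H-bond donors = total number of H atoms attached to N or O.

Donors: find every N or O and count the H atoms it carries.
  atom 1 (N): bond orders sum to 1 → 2 H
  atom 8 (O): bond orders sum to 1 → 1 H
Lipinski HBD = 3.

3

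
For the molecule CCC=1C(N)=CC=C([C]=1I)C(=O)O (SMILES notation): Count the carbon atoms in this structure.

Count every carbon token in the SMILES (each C, including those in ring-closure positions and inside branches).
Carbon count: 9.

9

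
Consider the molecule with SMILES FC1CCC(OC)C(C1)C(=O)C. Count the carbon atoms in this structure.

Count every carbon token in the SMILES (each C, including those in ring-closure positions and inside branches).
Carbon count: 9.

9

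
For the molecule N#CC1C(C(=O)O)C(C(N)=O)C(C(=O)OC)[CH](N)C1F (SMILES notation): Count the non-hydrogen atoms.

Every atom symbol written in the SMILES (organic subset) is one heavy atom; implicit H are not written.
Heavy atoms by element → C:11, F:1, N:3, O:5.
Total: 20.

20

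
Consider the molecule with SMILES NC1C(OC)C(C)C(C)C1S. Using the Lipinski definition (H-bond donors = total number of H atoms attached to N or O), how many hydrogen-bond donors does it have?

2

Donors: find every N or O and count the H atoms it carries.
  atom 1 (N): bond orders sum to 1 → 2 H
  atom 4 (O): bond orders sum to 2 → 0 H
Lipinski HBD = 2.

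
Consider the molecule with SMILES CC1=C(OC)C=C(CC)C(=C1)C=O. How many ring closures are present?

1

In SMILES, each pair of matching ring-closure digits denotes one ring-closing bond; the number of such bonds equals the number of independent rings.
Ring-closure bonds here: 1.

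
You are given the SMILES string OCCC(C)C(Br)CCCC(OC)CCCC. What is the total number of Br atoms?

1

Scan the SMILES for Br atoms (remember two-letter symbols like Cl and Br are single atoms).
Bromine count: 1.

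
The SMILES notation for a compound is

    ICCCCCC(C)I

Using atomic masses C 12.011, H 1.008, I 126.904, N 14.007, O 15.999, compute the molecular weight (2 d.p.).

352.00 g/mol

First, the molecular formula is C7H14I2 (counting implicit H from valence).
  C: 7 × 12.011 = 84.077
  H: 14 × 1.008 = 14.112
  I: 2 × 126.904 = 253.808
Sum: 7×12.011 + 14×1.008 + 2×126.904 = 351.997 → 352.00 g/mol.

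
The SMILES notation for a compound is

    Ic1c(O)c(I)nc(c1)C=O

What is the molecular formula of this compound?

Walk through each heavy atom and fill implicit hydrogens from standard valence (C 4, N 3, O 2, S 2, halogen 1); for lowercase aromatic atoms, an aromatic c carries 1 H when it has two neighbours and 0 H with three, and aromatic n carries 0 H:
  atom 1: I (halogen, monovalent) → 0 H
  atom 2: aromatic c, 3 neighbours → 0 H
  atom 3: aromatic c, 3 neighbours → 0 H
  atom 4: O, bond orders sum to 1 (valence 2) → 1 H
  atom 5: aromatic c, 3 neighbours → 0 H
  atom 6: I (halogen, monovalent) → 0 H
  atom 7: aromatic n, 2 neighbours → 0 H
  atom 8: aromatic c, 3 neighbours → 0 H
  atom 9: aromatic c, 2 neighbours → 1 H
  atom 10: C, bond orders sum to 3 (valence 4) → 1 H
  atom 11: O, bond orders sum to 2 (valence 2) → 0 H
Totals → C:6, H:3, I:2, N:1, O:2.
In Hill order: C6H3I2NO2.

C6H3I2NO2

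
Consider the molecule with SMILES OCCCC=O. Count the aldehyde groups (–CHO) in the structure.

1

The aldehyde motif appears at heavy-atom position 5 in the SMILES.
Other groups present: 1 hydroxyl.
Aldehyde count: 1.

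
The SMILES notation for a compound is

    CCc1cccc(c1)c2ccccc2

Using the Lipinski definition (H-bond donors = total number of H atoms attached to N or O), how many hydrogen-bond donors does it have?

0

Donors: find every N or O and count the H atoms it carries.
  (no N or O atoms present)
Lipinski HBD = 0.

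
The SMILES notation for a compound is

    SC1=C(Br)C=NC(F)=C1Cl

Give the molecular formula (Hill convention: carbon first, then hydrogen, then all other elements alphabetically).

Walk through each heavy atom and fill implicit hydrogens from standard valence (C 4, N 3, O 2, S 2, halogen 1):
  atom 1: S, bond orders sum to 1 (valence 2) → 1 H
  atom 2: C, bond orders sum to 4 (valence 4) → 0 H
  atom 3: C, bond orders sum to 4 (valence 4) → 0 H
  atom 4: Br (halogen, monovalent) → 0 H
  atom 5: C, bond orders sum to 3 (valence 4) → 1 H
  atom 6: N, bond orders sum to 3 (valence 3) → 0 H
  atom 7: C, bond orders sum to 4 (valence 4) → 0 H
  atom 8: F (halogen, monovalent) → 0 H
  atom 9: C, bond orders sum to 4 (valence 4) → 0 H
  atom 10: Cl (halogen, monovalent) → 0 H
Totals → C:5, H:2, Br:1, Cl:1, F:1, N:1, S:1.
In Hill order: C5H2BrClFNS.

C5H2BrClFNS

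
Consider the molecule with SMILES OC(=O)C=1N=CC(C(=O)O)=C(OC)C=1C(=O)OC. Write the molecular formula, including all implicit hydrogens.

Walk through each heavy atom and fill implicit hydrogens from standard valence (C 4, N 3, O 2, S 2, halogen 1):
  atom 1: O, bond orders sum to 1 (valence 2) → 1 H
  atom 2: C, bond orders sum to 4 (valence 4) → 0 H
  atom 3: O, bond orders sum to 2 (valence 2) → 0 H
  atom 4: C, bond orders sum to 4 (valence 4) → 0 H
  atom 5: N, bond orders sum to 3 (valence 3) → 0 H
  atom 6: C, bond orders sum to 3 (valence 4) → 1 H
  atom 7: C, bond orders sum to 4 (valence 4) → 0 H
  atom 8: C, bond orders sum to 4 (valence 4) → 0 H
  atom 9: O, bond orders sum to 2 (valence 2) → 0 H
  atom 10: O, bond orders sum to 1 (valence 2) → 1 H
  atom 11: C, bond orders sum to 4 (valence 4) → 0 H
  atom 12: O, bond orders sum to 2 (valence 2) → 0 H
  atom 13: C, bond orders sum to 1 (valence 4) → 3 H
  atom 14: C, bond orders sum to 4 (valence 4) → 0 H
  atom 15: C, bond orders sum to 4 (valence 4) → 0 H
  atom 16: O, bond orders sum to 2 (valence 2) → 0 H
  atom 17: O, bond orders sum to 2 (valence 2) → 0 H
  atom 18: C, bond orders sum to 1 (valence 4) → 3 H
Totals → C:10, H:9, N:1, O:7.

C10H9NO7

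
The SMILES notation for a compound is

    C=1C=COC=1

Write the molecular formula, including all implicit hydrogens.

C4H4O

Walk through each heavy atom and fill implicit hydrogens from standard valence (C 4, N 3, O 2, S 2, halogen 1):
  atom 1: C, bond orders sum to 3 (valence 4) → 1 H
  atom 2: C, bond orders sum to 3 (valence 4) → 1 H
  atom 3: C, bond orders sum to 3 (valence 4) → 1 H
  atom 4: O, bond orders sum to 2 (valence 2) → 0 H
  atom 5: C, bond orders sum to 3 (valence 4) → 1 H
Totals → C:4, H:4, O:1.
In Hill order: C4H4O.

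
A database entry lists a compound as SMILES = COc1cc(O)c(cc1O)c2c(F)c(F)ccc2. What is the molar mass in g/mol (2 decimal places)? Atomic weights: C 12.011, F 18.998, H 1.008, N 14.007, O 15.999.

252.22 g/mol

First, the molecular formula is C13H10F2O3 (counting implicit H from valence).
  C: 13 × 12.011 = 156.143
  F: 2 × 18.998 = 37.996
  H: 10 × 1.008 = 10.080
  O: 3 × 15.999 = 47.997
Sum: 13×12.011 + 2×18.998 + 10×1.008 + 3×15.999 = 252.216 → 252.22 g/mol.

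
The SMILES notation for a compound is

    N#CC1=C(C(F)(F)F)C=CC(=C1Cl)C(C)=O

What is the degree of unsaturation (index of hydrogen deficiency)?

7

Degree of unsaturation = (number of rings) + (number of π bonds).
Ring closures in the SMILES: 1.
π bonds: 4 double bonds (each 1 DoU), 1 triple bond (each 2 DoU) → 6 DoU from unsaturation.
Total DoU = 1 + 6 = 7.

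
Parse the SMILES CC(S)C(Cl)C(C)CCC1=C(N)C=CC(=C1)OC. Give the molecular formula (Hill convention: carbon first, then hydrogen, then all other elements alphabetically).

C14H22ClNOS

Walk through each heavy atom and fill implicit hydrogens from standard valence (C 4, N 3, O 2, S 2, halogen 1):
  atom 1: C, bond orders sum to 1 (valence 4) → 3 H
  atom 2: C, bond orders sum to 3 (valence 4) → 1 H
  atom 3: S, bond orders sum to 1 (valence 2) → 1 H
  atom 4: C, bond orders sum to 3 (valence 4) → 1 H
  atom 5: Cl (halogen, monovalent) → 0 H
  atom 6: C, bond orders sum to 3 (valence 4) → 1 H
  atom 7: C, bond orders sum to 1 (valence 4) → 3 H
  atom 8: C, bond orders sum to 2 (valence 4) → 2 H
  atom 9: C, bond orders sum to 2 (valence 4) → 2 H
  atom 10: C, bond orders sum to 4 (valence 4) → 0 H
  atom 11: C, bond orders sum to 4 (valence 4) → 0 H
  atom 12: N, bond orders sum to 1 (valence 3) → 2 H
  atom 13: C, bond orders sum to 3 (valence 4) → 1 H
  atom 14: C, bond orders sum to 3 (valence 4) → 1 H
  atom 15: C, bond orders sum to 4 (valence 4) → 0 H
  atom 16: C, bond orders sum to 3 (valence 4) → 1 H
  atom 17: O, bond orders sum to 2 (valence 2) → 0 H
  atom 18: C, bond orders sum to 1 (valence 4) → 3 H
Totals → C:14, H:22, Cl:1, N:1, O:1, S:1.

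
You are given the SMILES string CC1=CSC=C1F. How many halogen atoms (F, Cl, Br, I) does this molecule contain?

1

Halogen atoms appear at heavy-atom position 7 (1×F).
Halogen count: 1.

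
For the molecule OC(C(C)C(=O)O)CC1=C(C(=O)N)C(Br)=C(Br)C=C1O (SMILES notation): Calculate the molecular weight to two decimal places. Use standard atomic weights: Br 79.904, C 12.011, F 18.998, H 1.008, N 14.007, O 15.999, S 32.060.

411.05 g/mol

First, the molecular formula is C12H13Br2NO5 (counting implicit H from valence).
  Br: 2 × 79.904 = 159.808
  C: 12 × 12.011 = 144.132
  H: 13 × 1.008 = 13.104
  N: 1 × 14.007 = 14.007
  O: 5 × 15.999 = 79.995
Sum: 2×79.904 + 12×12.011 + 13×1.008 + 1×14.007 + 5×15.999 = 411.046 → 411.05 g/mol.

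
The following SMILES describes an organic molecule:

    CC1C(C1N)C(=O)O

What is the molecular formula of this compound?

C5H9NO2

Walk through each heavy atom and fill implicit hydrogens from standard valence (C 4, N 3, O 2, S 2, halogen 1):
  atom 1: C, bond orders sum to 1 (valence 4) → 3 H
  atom 2: C, bond orders sum to 3 (valence 4) → 1 H
  atom 3: C, bond orders sum to 3 (valence 4) → 1 H
  atom 4: C, bond orders sum to 3 (valence 4) → 1 H
  atom 5: N, bond orders sum to 1 (valence 3) → 2 H
  atom 6: C, bond orders sum to 4 (valence 4) → 0 H
  atom 7: O, bond orders sum to 2 (valence 2) → 0 H
  atom 8: O, bond orders sum to 1 (valence 2) → 1 H
Totals → C:5, H:9, N:1, O:2.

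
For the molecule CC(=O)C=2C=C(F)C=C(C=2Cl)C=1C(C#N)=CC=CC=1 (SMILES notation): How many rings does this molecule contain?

2

In SMILES, each pair of matching ring-closure digits denotes one ring-closing bond; the number of such bonds equals the number of independent rings.
Ring-closure bonds here: 2.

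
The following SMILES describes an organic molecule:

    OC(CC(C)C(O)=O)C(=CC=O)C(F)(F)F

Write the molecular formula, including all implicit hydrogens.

C9H11F3O4

Walk through each heavy atom and fill implicit hydrogens from standard valence (C 4, N 3, O 2, S 2, halogen 1):
  atom 1: O, bond orders sum to 1 (valence 2) → 1 H
  atom 2: C, bond orders sum to 3 (valence 4) → 1 H
  atom 3: C, bond orders sum to 2 (valence 4) → 2 H
  atom 4: C, bond orders sum to 3 (valence 4) → 1 H
  atom 5: C, bond orders sum to 1 (valence 4) → 3 H
  atom 6: C, bond orders sum to 4 (valence 4) → 0 H
  atom 7: O, bond orders sum to 1 (valence 2) → 1 H
  atom 8: O, bond orders sum to 2 (valence 2) → 0 H
  atom 9: C, bond orders sum to 4 (valence 4) → 0 H
  atom 10: C, bond orders sum to 3 (valence 4) → 1 H
  atom 11: C, bond orders sum to 3 (valence 4) → 1 H
  atom 12: O, bond orders sum to 2 (valence 2) → 0 H
  atom 13: C, bond orders sum to 4 (valence 4) → 0 H
  atom 14: F (halogen, monovalent) → 0 H
  atom 15: F (halogen, monovalent) → 0 H
  atom 16: F (halogen, monovalent) → 0 H
Totals → C:9, H:11, F:3, O:4.
In Hill order: C9H11F3O4.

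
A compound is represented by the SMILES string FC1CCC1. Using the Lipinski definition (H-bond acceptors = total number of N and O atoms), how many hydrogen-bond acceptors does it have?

N atoms: 0; O atoms: 0.
Lipinski HBA = 0 + 0 = 0.

0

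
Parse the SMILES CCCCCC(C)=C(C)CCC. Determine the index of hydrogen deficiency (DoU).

Degree of unsaturation = (number of rings) + (number of π bonds).
Ring closures in the SMILES: 0.
π bonds: 1 double bond (each 1 DoU) → 1 DoU from unsaturation.
Total DoU = 0 + 1 = 1.

1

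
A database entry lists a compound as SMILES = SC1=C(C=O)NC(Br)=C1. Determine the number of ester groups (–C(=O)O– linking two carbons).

0

Scan the SMILES for the ester motif — none present.
Groups that are present: 1 aldehyde, 1 thiol.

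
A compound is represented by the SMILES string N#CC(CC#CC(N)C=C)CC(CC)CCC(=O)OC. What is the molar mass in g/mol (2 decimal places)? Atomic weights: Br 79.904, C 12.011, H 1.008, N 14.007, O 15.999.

First, the molecular formula is C16H24N2O2 (counting implicit H from valence).
  C: 16 × 12.011 = 192.176
  H: 24 × 1.008 = 24.192
  N: 2 × 14.007 = 28.014
  O: 2 × 15.999 = 31.998
Sum: 16×12.011 + 24×1.008 + 2×14.007 + 2×15.999 = 276.380 → 276.38 g/mol.

276.38 g/mol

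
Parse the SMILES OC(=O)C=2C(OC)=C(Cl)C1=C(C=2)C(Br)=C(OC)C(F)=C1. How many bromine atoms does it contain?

Scan the SMILES for Br atoms (remember two-letter symbols like Cl and Br are single atoms).
Bromine count: 1.

1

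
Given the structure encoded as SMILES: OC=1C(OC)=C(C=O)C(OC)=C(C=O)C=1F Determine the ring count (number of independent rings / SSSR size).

In SMILES, each pair of matching ring-closure digits denotes one ring-closing bond; the number of such bonds equals the number of independent rings.
Ring-closure bonds here: 1.

1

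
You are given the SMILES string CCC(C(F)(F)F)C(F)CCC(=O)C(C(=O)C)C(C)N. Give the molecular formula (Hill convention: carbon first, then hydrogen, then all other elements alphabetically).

Walk through each heavy atom and fill implicit hydrogens from standard valence (C 4, N 3, O 2, S 2, halogen 1):
  atom 1: C, bond orders sum to 1 (valence 4) → 3 H
  atom 2: C, bond orders sum to 2 (valence 4) → 2 H
  atom 3: C, bond orders sum to 3 (valence 4) → 1 H
  atom 4: C, bond orders sum to 4 (valence 4) → 0 H
  atom 5: F (halogen, monovalent) → 0 H
  atom 6: F (halogen, monovalent) → 0 H
  atom 7: F (halogen, monovalent) → 0 H
  atom 8: C, bond orders sum to 3 (valence 4) → 1 H
  atom 9: F (halogen, monovalent) → 0 H
  atom 10: C, bond orders sum to 2 (valence 4) → 2 H
  atom 11: C, bond orders sum to 2 (valence 4) → 2 H
  atom 12: C, bond orders sum to 4 (valence 4) → 0 H
  atom 13: O, bond orders sum to 2 (valence 2) → 0 H
  atom 14: C, bond orders sum to 3 (valence 4) → 1 H
  atom 15: C, bond orders sum to 4 (valence 4) → 0 H
  atom 16: O, bond orders sum to 2 (valence 2) → 0 H
  atom 17: C, bond orders sum to 1 (valence 4) → 3 H
  atom 18: C, bond orders sum to 3 (valence 4) → 1 H
  atom 19: C, bond orders sum to 1 (valence 4) → 3 H
  atom 20: N, bond orders sum to 1 (valence 3) → 2 H
Totals → C:13, H:21, F:4, N:1, O:2.

C13H21F4NO2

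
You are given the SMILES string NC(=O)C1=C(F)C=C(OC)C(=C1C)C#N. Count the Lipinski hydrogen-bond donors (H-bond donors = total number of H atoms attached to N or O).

Donors: find every N or O and count the H atoms it carries.
  atom 1 (N): bond orders sum to 1 → 2 H
  atom 3 (O): bond orders sum to 2 → 0 H
  atom 9 (O): bond orders sum to 2 → 0 H
  atom 15 (N): bond orders sum to 3 → 0 H
Lipinski HBD = 2.

2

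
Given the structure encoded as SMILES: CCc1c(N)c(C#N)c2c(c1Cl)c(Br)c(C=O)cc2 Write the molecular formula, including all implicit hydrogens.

C14H10BrClN2O

Walk through each heavy atom and fill implicit hydrogens from standard valence (C 4, N 3, O 2, S 2, halogen 1); for lowercase aromatic atoms, an aromatic c carries 1 H when it has two neighbours and 0 H with three, and aromatic n carries 0 H:
  atom 1: C, bond orders sum to 1 (valence 4) → 3 H
  atom 2: C, bond orders sum to 2 (valence 4) → 2 H
  atom 3: aromatic c, 3 neighbours → 0 H
  atom 4: aromatic c, 3 neighbours → 0 H
  atom 5: N, bond orders sum to 1 (valence 3) → 2 H
  atom 6: aromatic c, 3 neighbours → 0 H
  atom 7: C, bond orders sum to 4 (valence 4) → 0 H
  atom 8: N, bond orders sum to 3 (valence 3) → 0 H
  atom 9: aromatic c, 3 neighbours → 0 H
  atom 10: aromatic c, 3 neighbours → 0 H
  atom 11: aromatic c, 3 neighbours → 0 H
  atom 12: Cl (halogen, monovalent) → 0 H
  atom 13: aromatic c, 3 neighbours → 0 H
  atom 14: Br (halogen, monovalent) → 0 H
  atom 15: aromatic c, 3 neighbours → 0 H
  atom 16: C, bond orders sum to 3 (valence 4) → 1 H
  atom 17: O, bond orders sum to 2 (valence 2) → 0 H
  atom 18: aromatic c, 2 neighbours → 1 H
  atom 19: aromatic c, 2 neighbours → 1 H
Totals → C:14, H:10, Br:1, Cl:1, N:2, O:1.
In Hill order: C14H10BrClN2O.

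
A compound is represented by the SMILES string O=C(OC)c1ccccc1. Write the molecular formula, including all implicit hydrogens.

Walk through each heavy atom and fill implicit hydrogens from standard valence (C 4, N 3, O 2, S 2, halogen 1); for lowercase aromatic atoms, an aromatic c carries 1 H when it has two neighbours and 0 H with three, and aromatic n carries 0 H:
  atom 1: O, bond orders sum to 2 (valence 2) → 0 H
  atom 2: C, bond orders sum to 4 (valence 4) → 0 H
  atom 3: O, bond orders sum to 2 (valence 2) → 0 H
  atom 4: C, bond orders sum to 1 (valence 4) → 3 H
  atom 5: aromatic c, 3 neighbours → 0 H
  atom 6: aromatic c, 2 neighbours → 1 H
  atom 7: aromatic c, 2 neighbours → 1 H
  atom 8: aromatic c, 2 neighbours → 1 H
  atom 9: aromatic c, 2 neighbours → 1 H
  atom 10: aromatic c, 2 neighbours → 1 H
Totals → C:8, H:8, O:2.
In Hill order: C8H8O2.

C8H8O2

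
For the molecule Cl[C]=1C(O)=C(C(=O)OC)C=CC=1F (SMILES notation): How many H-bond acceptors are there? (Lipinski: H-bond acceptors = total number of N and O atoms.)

N atoms: 0; O atoms: 3.
Lipinski HBA = 0 + 3 = 3.

3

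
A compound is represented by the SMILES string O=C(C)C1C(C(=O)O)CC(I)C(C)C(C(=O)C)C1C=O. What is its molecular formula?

C14H19IO5

Walk through each heavy atom and fill implicit hydrogens from standard valence (C 4, N 3, O 2, S 2, halogen 1):
  atom 1: O, bond orders sum to 2 (valence 2) → 0 H
  atom 2: C, bond orders sum to 4 (valence 4) → 0 H
  atom 3: C, bond orders sum to 1 (valence 4) → 3 H
  atom 4: C, bond orders sum to 3 (valence 4) → 1 H
  atom 5: C, bond orders sum to 3 (valence 4) → 1 H
  atom 6: C, bond orders sum to 4 (valence 4) → 0 H
  atom 7: O, bond orders sum to 2 (valence 2) → 0 H
  atom 8: O, bond orders sum to 1 (valence 2) → 1 H
  atom 9: C, bond orders sum to 2 (valence 4) → 2 H
  atom 10: C, bond orders sum to 3 (valence 4) → 1 H
  atom 11: I (halogen, monovalent) → 0 H
  atom 12: C, bond orders sum to 3 (valence 4) → 1 H
  atom 13: C, bond orders sum to 1 (valence 4) → 3 H
  atom 14: C, bond orders sum to 3 (valence 4) → 1 H
  atom 15: C, bond orders sum to 4 (valence 4) → 0 H
  atom 16: O, bond orders sum to 2 (valence 2) → 0 H
  atom 17: C, bond orders sum to 1 (valence 4) → 3 H
  atom 18: C, bond orders sum to 3 (valence 4) → 1 H
  atom 19: C, bond orders sum to 3 (valence 4) → 1 H
  atom 20: O, bond orders sum to 2 (valence 2) → 0 H
Totals → C:14, H:19, I:1, O:5.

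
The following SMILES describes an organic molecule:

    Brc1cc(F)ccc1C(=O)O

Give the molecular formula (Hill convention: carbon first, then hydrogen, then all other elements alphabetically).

Walk through each heavy atom and fill implicit hydrogens from standard valence (C 4, N 3, O 2, S 2, halogen 1); for lowercase aromatic atoms, an aromatic c carries 1 H when it has two neighbours and 0 H with three, and aromatic n carries 0 H:
  atom 1: Br (halogen, monovalent) → 0 H
  atom 2: aromatic c, 3 neighbours → 0 H
  atom 3: aromatic c, 2 neighbours → 1 H
  atom 4: aromatic c, 3 neighbours → 0 H
  atom 5: F (halogen, monovalent) → 0 H
  atom 6: aromatic c, 2 neighbours → 1 H
  atom 7: aromatic c, 2 neighbours → 1 H
  atom 8: aromatic c, 3 neighbours → 0 H
  atom 9: C, bond orders sum to 4 (valence 4) → 0 H
  atom 10: O, bond orders sum to 2 (valence 2) → 0 H
  atom 11: O, bond orders sum to 1 (valence 2) → 1 H
Totals → C:7, H:4, Br:1, F:1, O:2.

C7H4BrFO2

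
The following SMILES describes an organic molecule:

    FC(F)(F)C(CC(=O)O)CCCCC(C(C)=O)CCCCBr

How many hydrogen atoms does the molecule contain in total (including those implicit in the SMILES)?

24

Walk through each heavy atom and fill implicit hydrogens from standard valence (C 4, N 3, O 2, S 2, halogen 1):
  atom 1: F (halogen, monovalent) → 0 H
  atom 2: C, bond orders sum to 4 (valence 4) → 0 H
  atom 3: F (halogen, monovalent) → 0 H
  atom 4: F (halogen, monovalent) → 0 H
  atom 5: C, bond orders sum to 3 (valence 4) → 1 H
  atom 6: C, bond orders sum to 2 (valence 4) → 2 H
  atom 7: C, bond orders sum to 4 (valence 4) → 0 H
  atom 8: O, bond orders sum to 2 (valence 2) → 0 H
  atom 9: O, bond orders sum to 1 (valence 2) → 1 H
  atom 10: C, bond orders sum to 2 (valence 4) → 2 H
  atom 11: C, bond orders sum to 2 (valence 4) → 2 H
  atom 12: C, bond orders sum to 2 (valence 4) → 2 H
  atom 13: C, bond orders sum to 2 (valence 4) → 2 H
  atom 14: C, bond orders sum to 3 (valence 4) → 1 H
  atom 15: C, bond orders sum to 4 (valence 4) → 0 H
  atom 16: C, bond orders sum to 1 (valence 4) → 3 H
  atom 17: O, bond orders sum to 2 (valence 2) → 0 H
  atom 18: C, bond orders sum to 2 (valence 4) → 2 H
  atom 19: C, bond orders sum to 2 (valence 4) → 2 H
  atom 20: C, bond orders sum to 2 (valence 4) → 2 H
  atom 21: C, bond orders sum to 2 (valence 4) → 2 H
  atom 22: Br (halogen, monovalent) → 0 H
Total hydrogens: 24.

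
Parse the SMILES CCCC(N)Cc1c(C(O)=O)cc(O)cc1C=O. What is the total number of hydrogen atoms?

17

Walk through each heavy atom and fill implicit hydrogens from standard valence (C 4, N 3, O 2, S 2, halogen 1); for lowercase aromatic atoms, an aromatic c carries 1 H when it has two neighbours and 0 H with three, and aromatic n carries 0 H:
  atom 1: C, bond orders sum to 1 (valence 4) → 3 H
  atom 2: C, bond orders sum to 2 (valence 4) → 2 H
  atom 3: C, bond orders sum to 2 (valence 4) → 2 H
  atom 4: C, bond orders sum to 3 (valence 4) → 1 H
  atom 5: N, bond orders sum to 1 (valence 3) → 2 H
  atom 6: C, bond orders sum to 2 (valence 4) → 2 H
  atom 7: aromatic c, 3 neighbours → 0 H
  atom 8: aromatic c, 3 neighbours → 0 H
  atom 9: C, bond orders sum to 4 (valence 4) → 0 H
  atom 10: O, bond orders sum to 1 (valence 2) → 1 H
  atom 11: O, bond orders sum to 2 (valence 2) → 0 H
  atom 12: aromatic c, 2 neighbours → 1 H
  atom 13: aromatic c, 3 neighbours → 0 H
  atom 14: O, bond orders sum to 1 (valence 2) → 1 H
  atom 15: aromatic c, 2 neighbours → 1 H
  atom 16: aromatic c, 3 neighbours → 0 H
  atom 17: C, bond orders sum to 3 (valence 4) → 1 H
  atom 18: O, bond orders sum to 2 (valence 2) → 0 H
Total hydrogens: 17.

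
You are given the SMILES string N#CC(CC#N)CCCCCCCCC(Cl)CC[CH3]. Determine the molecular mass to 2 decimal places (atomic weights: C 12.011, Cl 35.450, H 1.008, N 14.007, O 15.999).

282.86 g/mol

First, the molecular formula is C16H27ClN2 (counting implicit H from valence).
  C: 16 × 12.011 = 192.176
  Cl: 1 × 35.450 = 35.450
  H: 27 × 1.008 = 27.216
  N: 2 × 14.007 = 28.014
Sum: 16×12.011 + 1×35.450 + 27×1.008 + 2×14.007 = 282.856 → 282.86 g/mol.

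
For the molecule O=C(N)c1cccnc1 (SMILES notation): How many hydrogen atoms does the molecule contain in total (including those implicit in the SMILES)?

6

Walk through each heavy atom and fill implicit hydrogens from standard valence (C 4, N 3, O 2, S 2, halogen 1); for lowercase aromatic atoms, an aromatic c carries 1 H when it has two neighbours and 0 H with three, and aromatic n carries 0 H:
  atom 1: O, bond orders sum to 2 (valence 2) → 0 H
  atom 2: C, bond orders sum to 4 (valence 4) → 0 H
  atom 3: N, bond orders sum to 1 (valence 3) → 2 H
  atom 4: aromatic c, 3 neighbours → 0 H
  atom 5: aromatic c, 2 neighbours → 1 H
  atom 6: aromatic c, 2 neighbours → 1 H
  atom 7: aromatic c, 2 neighbours → 1 H
  atom 8: aromatic n, 2 neighbours → 0 H
  atom 9: aromatic c, 2 neighbours → 1 H
Total hydrogens: 6.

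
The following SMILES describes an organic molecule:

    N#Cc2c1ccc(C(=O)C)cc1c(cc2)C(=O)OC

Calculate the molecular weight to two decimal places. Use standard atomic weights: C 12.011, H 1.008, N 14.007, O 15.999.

253.26 g/mol

First, the molecular formula is C15H11NO3 (counting implicit H from valence).
  C: 15 × 12.011 = 180.165
  H: 11 × 1.008 = 11.088
  N: 1 × 14.007 = 14.007
  O: 3 × 15.999 = 47.997
Sum: 15×12.011 + 11×1.008 + 1×14.007 + 3×15.999 = 253.257 → 253.26 g/mol.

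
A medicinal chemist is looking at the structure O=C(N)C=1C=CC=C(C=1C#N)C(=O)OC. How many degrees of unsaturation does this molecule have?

Degree of unsaturation = (number of rings) + (number of π bonds).
Ring closures in the SMILES: 1.
π bonds: 5 double bonds (each 1 DoU), 1 triple bond (each 2 DoU) → 7 DoU from unsaturation.
Total DoU = 1 + 7 = 8.

8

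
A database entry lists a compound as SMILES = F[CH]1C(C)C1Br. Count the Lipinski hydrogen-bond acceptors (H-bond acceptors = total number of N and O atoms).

N atoms: 0; O atoms: 0.
Lipinski HBA = 0 + 0 = 0.

0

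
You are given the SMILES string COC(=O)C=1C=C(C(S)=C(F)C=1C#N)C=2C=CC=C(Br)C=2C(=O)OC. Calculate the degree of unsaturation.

Molecular formula: C17H11BrFNO4S.
DoU = (2C + 2 + N − H − X) / 2, where X is the halogen count and O/S are ignored.
    = (2·17 + 2 + 1 − 11 − 2) / 2 = 24 / 2 = 12.

12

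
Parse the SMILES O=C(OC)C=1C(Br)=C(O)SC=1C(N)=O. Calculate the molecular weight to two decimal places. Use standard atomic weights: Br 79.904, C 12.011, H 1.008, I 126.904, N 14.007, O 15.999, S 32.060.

First, the molecular formula is C7H6BrNO4S (counting implicit H from valence).
  Br: 1 × 79.904 = 79.904
  C: 7 × 12.011 = 84.077
  H: 6 × 1.008 = 6.048
  N: 1 × 14.007 = 14.007
  O: 4 × 15.999 = 63.996
  S: 1 × 32.060 = 32.060
Sum: 1×79.904 + 7×12.011 + 6×1.008 + 1×14.007 + 4×15.999 + 1×32.060 = 280.092 → 280.09 g/mol.

280.09 g/mol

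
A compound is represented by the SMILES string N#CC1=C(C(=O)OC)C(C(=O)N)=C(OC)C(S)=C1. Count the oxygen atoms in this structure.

4

Scan the SMILES for O atoms (remember two-letter symbols like Cl and Br are single atoms).
Oxygen count: 4.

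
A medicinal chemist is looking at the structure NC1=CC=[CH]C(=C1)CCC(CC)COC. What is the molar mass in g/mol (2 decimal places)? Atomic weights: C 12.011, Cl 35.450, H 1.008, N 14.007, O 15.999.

207.32 g/mol

First, the molecular formula is C13H21NO (counting implicit H from valence).
  C: 13 × 12.011 = 156.143
  H: 21 × 1.008 = 21.168
  N: 1 × 14.007 = 14.007
  O: 1 × 15.999 = 15.999
Sum: 13×12.011 + 21×1.008 + 1×14.007 + 1×15.999 = 207.317 → 207.32 g/mol.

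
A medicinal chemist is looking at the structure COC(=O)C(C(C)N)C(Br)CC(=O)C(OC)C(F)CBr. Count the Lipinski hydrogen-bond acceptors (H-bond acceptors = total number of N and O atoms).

5

N atoms: 1; O atoms: 4.
Lipinski HBA = 1 + 4 = 5.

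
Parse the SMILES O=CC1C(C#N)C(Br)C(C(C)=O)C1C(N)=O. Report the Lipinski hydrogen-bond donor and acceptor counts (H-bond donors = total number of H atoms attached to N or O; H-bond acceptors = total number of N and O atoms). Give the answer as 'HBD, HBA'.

Donors: find every N or O and count the H atoms it carries.
  atom 1 (O): bond orders sum to 2 → 0 H
  atom 6 (N): bond orders sum to 3 → 0 H
  atom 12 (O): bond orders sum to 2 → 0 H
  atom 15 (N): bond orders sum to 1 → 2 H
  atom 16 (O): bond orders sum to 2 → 0 H
Lipinski HBD = 2.
Acceptors: N atoms = 2, O atoms = 3 → HBA = 5.

2, 5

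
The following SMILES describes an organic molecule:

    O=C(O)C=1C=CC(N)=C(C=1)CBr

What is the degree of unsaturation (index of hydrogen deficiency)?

Degree of unsaturation = (number of rings) + (number of π bonds).
Ring closures in the SMILES: 1.
π bonds: 4 double bonds (each 1 DoU) → 4 DoU from unsaturation.
Total DoU = 1 + 4 = 5.

5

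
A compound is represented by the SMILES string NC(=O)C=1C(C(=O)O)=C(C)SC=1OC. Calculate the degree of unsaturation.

5

Molecular formula: C8H9NO4S.
DoU = (2C + 2 + N − H − X) / 2, where X is the halogen count and O/S are ignored.
    = (2·8 + 2 + 1 − 9 − 0) / 2 = 10 / 2 = 5.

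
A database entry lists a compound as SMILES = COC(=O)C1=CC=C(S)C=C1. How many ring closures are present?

1

In SMILES, each pair of matching ring-closure digits denotes one ring-closing bond; the number of such bonds equals the number of independent rings.
Ring-closure bonds here: 1.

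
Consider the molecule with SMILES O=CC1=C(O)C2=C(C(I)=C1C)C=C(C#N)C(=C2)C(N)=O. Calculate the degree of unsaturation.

Degree of unsaturation = (number of rings) + (number of π bonds).
Ring closures in the SMILES: 2.
π bonds: 7 double bonds (each 1 DoU), 1 triple bond (each 2 DoU) → 9 DoU from unsaturation.
Total DoU = 2 + 9 = 11.

11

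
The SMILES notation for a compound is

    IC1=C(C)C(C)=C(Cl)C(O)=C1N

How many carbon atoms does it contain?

8

Count every carbon token in the SMILES (each C, including those in ring-closure positions and inside branches).
Carbon count: 8.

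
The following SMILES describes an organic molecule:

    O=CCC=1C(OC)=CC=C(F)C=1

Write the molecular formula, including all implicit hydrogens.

C9H9FO2

Walk through each heavy atom and fill implicit hydrogens from standard valence (C 4, N 3, O 2, S 2, halogen 1):
  atom 1: O, bond orders sum to 2 (valence 2) → 0 H
  atom 2: C, bond orders sum to 3 (valence 4) → 1 H
  atom 3: C, bond orders sum to 2 (valence 4) → 2 H
  atom 4: C, bond orders sum to 4 (valence 4) → 0 H
  atom 5: C, bond orders sum to 4 (valence 4) → 0 H
  atom 6: O, bond orders sum to 2 (valence 2) → 0 H
  atom 7: C, bond orders sum to 1 (valence 4) → 3 H
  atom 8: C, bond orders sum to 3 (valence 4) → 1 H
  atom 9: C, bond orders sum to 3 (valence 4) → 1 H
  atom 10: C, bond orders sum to 4 (valence 4) → 0 H
  atom 11: F (halogen, monovalent) → 0 H
  atom 12: C, bond orders sum to 3 (valence 4) → 1 H
Totals → C:9, H:9, F:1, O:2.
In Hill order: C9H9FO2.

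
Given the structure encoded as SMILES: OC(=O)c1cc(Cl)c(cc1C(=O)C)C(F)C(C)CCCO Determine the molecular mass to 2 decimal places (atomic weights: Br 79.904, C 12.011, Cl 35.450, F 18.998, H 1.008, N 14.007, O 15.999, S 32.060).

316.75 g/mol

First, the molecular formula is C15H18ClFO4 (counting implicit H from valence).
  C: 15 × 12.011 = 180.165
  Cl: 1 × 35.450 = 35.450
  F: 1 × 18.998 = 18.998
  H: 18 × 1.008 = 18.144
  O: 4 × 15.999 = 63.996
Sum: 15×12.011 + 1×35.450 + 1×18.998 + 18×1.008 + 4×15.999 = 316.753 → 316.75 g/mol.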